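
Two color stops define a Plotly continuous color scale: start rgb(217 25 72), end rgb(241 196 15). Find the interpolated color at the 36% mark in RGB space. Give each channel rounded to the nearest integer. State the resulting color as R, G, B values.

(226, 87, 51)

36% corresponds to t = 0.36.
R = 217 + 0.36 × (241 − 217) = 217 + 0.36 × 24 = 225.64 → 226
G = 25 + 0.36 × (196 − 25) = 25 + 0.36 × 171 = 86.56 → 87
B = 72 + 0.36 × (15 − 72) = 72 + 0.36 × -57 = 51.48 → 51
So the blended color is (226, 87, 51), about #e25733.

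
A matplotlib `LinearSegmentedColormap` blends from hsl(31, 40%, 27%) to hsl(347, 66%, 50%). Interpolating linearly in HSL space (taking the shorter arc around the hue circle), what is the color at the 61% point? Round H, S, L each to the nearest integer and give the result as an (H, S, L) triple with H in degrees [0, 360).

(4, 56, 41)

Hue: 347 − 31 = 316°, but |316| > 180 so the shorter arc goes the other way: Δh = 316 − 360 = -44°.
H = 31 + 0.61 × (-44) = 4.16 → 4°
S = 40 + 0.61 × (66 − 40) = 55.86 → 56%
L = 27 + 0.61 × (50 − 27) = 41.03 → 41%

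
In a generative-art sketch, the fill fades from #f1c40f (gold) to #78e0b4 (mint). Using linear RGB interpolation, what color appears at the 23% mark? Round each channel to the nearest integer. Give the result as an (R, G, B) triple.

(213, 202, 53)

#f1c40f → (241, 196, 15); #78e0b4 → (120, 224, 180).
23% corresponds to t = 0.23.
R = 241 + 0.23 × (120 − 241) = 241 + 0.23 × -121 = 213.17 → 213
G = 196 + 0.23 × (224 − 196) = 196 + 0.23 × 28 = 202.44 → 202
B = 15 + 0.23 × (180 − 15) = 15 + 0.23 × 165 = 52.95 → 53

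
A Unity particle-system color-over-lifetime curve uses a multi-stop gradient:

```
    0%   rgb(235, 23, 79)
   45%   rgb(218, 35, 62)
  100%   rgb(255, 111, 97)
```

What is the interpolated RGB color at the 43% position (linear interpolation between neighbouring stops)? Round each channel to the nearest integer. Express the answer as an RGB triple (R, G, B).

(219, 34, 63)

43% lies between the 0% and 45% stops, so the local fraction is t = (43 − 0)/(45 − 0) = 43/45 ≈ 0.9556.
R = 235 + 0.9556 × (218 − 235) = 218.755 → 219
G = 23 + 0.9556 × (35 − 23) = 34.467 → 34
B = 79 + 0.9556 × (62 − 79) = 62.755 → 63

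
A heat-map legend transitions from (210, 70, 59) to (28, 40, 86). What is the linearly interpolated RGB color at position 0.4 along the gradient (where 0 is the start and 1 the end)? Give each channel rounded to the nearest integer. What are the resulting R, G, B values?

R = 210 + 0.4 × (28 − 210) = 210 + 0.4 × -182 = 137.2 → 137
G = 70 + 0.4 × (40 − 70) = 70 + 0.4 × -30 = 58 → 58
B = 59 + 0.4 × (86 − 59) = 59 + 0.4 × 27 = 69.8 → 70
So the blended color is (137, 58, 70), about #893a46.

(137, 58, 70)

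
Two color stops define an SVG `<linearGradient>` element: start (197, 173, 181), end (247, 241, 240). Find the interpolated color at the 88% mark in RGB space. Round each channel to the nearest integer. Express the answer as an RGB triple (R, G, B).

(241, 233, 233)

88% corresponds to t = 0.88.
R = 197 + 0.88 × (247 − 197) = 197 + 0.88 × 50 = 241 → 241
G = 173 + 0.88 × (241 − 173) = 173 + 0.88 × 68 = 232.84 → 233
B = 181 + 0.88 × (240 − 181) = 181 + 0.88 × 59 = 232.92 → 233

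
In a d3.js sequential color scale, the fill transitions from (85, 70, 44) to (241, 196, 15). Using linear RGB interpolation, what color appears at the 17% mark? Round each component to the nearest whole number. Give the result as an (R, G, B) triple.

(112, 91, 39)

17% corresponds to t = 0.17.
R = 85 + 0.17 × (241 − 85) = 85 + 0.17 × 156 = 111.52 → 112
G = 70 + 0.17 × (196 − 70) = 70 + 0.17 × 126 = 91.42 → 91
B = 44 + 0.17 × (15 − 44) = 44 + 0.17 × -29 = 39.07 → 39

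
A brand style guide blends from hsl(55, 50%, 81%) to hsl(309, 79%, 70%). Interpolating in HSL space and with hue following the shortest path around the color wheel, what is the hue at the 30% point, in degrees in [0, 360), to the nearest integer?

Hue: 309 − 55 = 254°, but |254| > 180 so the shorter arc goes the other way: Δh = 254 − 360 = -106°.
H = 55 + 0.3 × (-106) = 23.2 → 23°

23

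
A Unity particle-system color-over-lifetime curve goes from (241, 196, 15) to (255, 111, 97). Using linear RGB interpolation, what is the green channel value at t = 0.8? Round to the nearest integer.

128

G = 196 + 0.8 × (111 − 196) = 128 → 128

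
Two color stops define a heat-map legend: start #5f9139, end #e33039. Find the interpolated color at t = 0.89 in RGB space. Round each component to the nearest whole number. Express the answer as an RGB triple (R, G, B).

#5f9139 → (95, 145, 57); #e33039 → (227, 48, 57).
R = 95 + 0.89 × (227 − 95) = 95 + 0.89 × 132 = 212.48 → 212
G = 145 + 0.89 × (48 − 145) = 145 + 0.89 × -97 = 58.67 → 59
B = 57 + 0.89 × (57 − 57) = 57 + 0.89 × 0 = 57 → 57

(212, 59, 57)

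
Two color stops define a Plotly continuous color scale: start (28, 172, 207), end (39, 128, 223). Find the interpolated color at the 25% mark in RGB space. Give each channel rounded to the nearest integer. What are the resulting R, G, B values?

(31, 161, 211)

25% corresponds to t = 0.25.
R = 28 + 0.25 × (39 − 28) = 28 + 0.25 × 11 = 30.75 → 31
G = 172 + 0.25 × (128 − 172) = 172 + 0.25 × -44 = 161 → 161
B = 207 + 0.25 × (223 − 207) = 207 + 0.25 × 16 = 211 → 211
So the blended color is (31, 161, 211), about #1fa1d3.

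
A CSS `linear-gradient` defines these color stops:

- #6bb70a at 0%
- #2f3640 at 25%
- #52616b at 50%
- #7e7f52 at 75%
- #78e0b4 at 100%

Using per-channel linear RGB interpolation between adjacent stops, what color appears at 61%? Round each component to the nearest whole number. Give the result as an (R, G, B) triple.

61% lies between the 50% and 75% stops, so the local fraction is t = (61 − 50)/(75 − 50) = 11/25 ≈ 0.44.
#52616b → (82, 97, 107); #7e7f52 → (126, 127, 82).
R = 82 + 0.44 × (126 − 82) = 101.36 → 101
G = 97 + 0.44 × (127 − 97) = 110.2 → 110
B = 107 + 0.44 × (82 − 107) = 96 → 96

(101, 110, 96)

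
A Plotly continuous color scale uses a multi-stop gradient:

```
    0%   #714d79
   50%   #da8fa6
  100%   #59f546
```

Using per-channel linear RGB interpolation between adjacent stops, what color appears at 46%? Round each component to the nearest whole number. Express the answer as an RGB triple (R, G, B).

46% lies between the 0% and 50% stops, so the local fraction is t = (46 − 0)/(50 − 0) = 46/50 ≈ 0.92.
#714d79 → (113, 77, 121); #da8fa6 → (218, 143, 166).
R = 113 + 0.92 × (218 − 113) = 209.6 → 210
G = 77 + 0.92 × (143 − 77) = 137.72 → 138
B = 121 + 0.92 × (166 − 121) = 162.4 → 162

(210, 138, 162)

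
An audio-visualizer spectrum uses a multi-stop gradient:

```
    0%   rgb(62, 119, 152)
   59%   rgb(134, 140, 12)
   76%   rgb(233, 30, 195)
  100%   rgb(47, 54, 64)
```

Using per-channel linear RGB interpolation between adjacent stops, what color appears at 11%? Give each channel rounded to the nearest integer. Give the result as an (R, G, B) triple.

11% lies between the 0% and 59% stops, so the local fraction is t = (11 − 0)/(59 − 0) = 11/59 ≈ 0.1864.
R = 62 + 0.1864 × (134 − 62) = 75.421 → 75
G = 119 + 0.1864 × (140 − 119) = 122.914 → 123
B = 152 + 0.1864 × (12 − 152) = 125.904 → 126

(75, 123, 126)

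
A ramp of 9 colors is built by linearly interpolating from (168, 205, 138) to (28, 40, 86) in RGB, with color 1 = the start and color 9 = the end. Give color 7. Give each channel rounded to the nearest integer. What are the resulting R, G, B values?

With 9 swatches and endpoints inclusive, swatch 7 sits at t = (7 − 1)/(9 − 1) = 6/8 ≈ 0.75.
R = 168 + 0.75 × (28 − 168) = 63 → 63
G = 205 + 0.75 × (40 − 205) = 81.25 → 81
B = 138 + 0.75 × (86 − 138) = 99 → 99

(63, 81, 99)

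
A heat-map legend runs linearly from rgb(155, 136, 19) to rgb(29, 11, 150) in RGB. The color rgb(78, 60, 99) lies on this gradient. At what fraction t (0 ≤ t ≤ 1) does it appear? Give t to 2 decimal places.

Invert the lerp on the B channel (largest span, 131): t = (99 − 19) / (150 − 19) = 80/131 = 0.61069.
Check on R: (78 − 155)/(29 − 155) = 0.6111 ✓

0.61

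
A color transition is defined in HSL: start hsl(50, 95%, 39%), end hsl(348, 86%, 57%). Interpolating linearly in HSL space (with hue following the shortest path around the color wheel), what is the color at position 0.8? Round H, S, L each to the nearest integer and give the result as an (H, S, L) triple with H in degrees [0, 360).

(0, 88, 53)

Hue: 348 − 50 = 298°, but |298| > 180 so the shorter arc goes the other way: Δh = 298 − 360 = -62°.
H = 50 + 0.8 × (-62) = 0.4 → 0°
S = 95 + 0.8 × (86 − 95) = 87.8 → 88%
L = 39 + 0.8 × (57 − 39) = 53.4 → 53%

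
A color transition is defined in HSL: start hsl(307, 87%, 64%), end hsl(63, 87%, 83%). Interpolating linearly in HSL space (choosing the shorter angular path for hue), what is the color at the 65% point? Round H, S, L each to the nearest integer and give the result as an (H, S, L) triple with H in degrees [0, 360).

Hue: 63 − 307 = -244°, but |-244| > 180 so the shorter arc goes the other way: Δh = -244 + 360 = 116°.
H = 307 + 0.65 × (116) = 382.4 → 382 → 382 mod 360 = 22°
S = 87 + 0.65 × (87 − 87) = 87 → 87%
L = 64 + 0.65 × (83 − 64) = 76.35 → 76%

(22, 87, 76)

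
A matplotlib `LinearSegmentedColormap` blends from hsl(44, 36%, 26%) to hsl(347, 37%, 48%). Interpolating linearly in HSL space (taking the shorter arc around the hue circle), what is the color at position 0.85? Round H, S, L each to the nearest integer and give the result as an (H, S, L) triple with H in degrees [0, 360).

(356, 37, 45)

Hue: 347 − 44 = 303°, but |303| > 180 so the shorter arc goes the other way: Δh = 303 − 360 = -57°.
H = 44 + 0.85 × (-57) = -4.45 → -4 → -4 mod 360 = 356°
S = 36 + 0.85 × (37 − 36) = 36.85 → 37%
L = 26 + 0.85 × (48 − 26) = 44.7 → 45%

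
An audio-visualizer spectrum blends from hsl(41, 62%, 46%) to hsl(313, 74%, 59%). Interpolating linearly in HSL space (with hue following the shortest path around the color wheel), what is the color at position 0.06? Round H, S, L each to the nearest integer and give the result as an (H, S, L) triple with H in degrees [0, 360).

Hue: 313 − 41 = 272°, but |272| > 180 so the shorter arc goes the other way: Δh = 272 − 360 = -88°.
H = 41 + 0.06 × (-88) = 35.72 → 36°
S = 62 + 0.06 × (74 − 62) = 62.72 → 63%
L = 46 + 0.06 × (59 − 46) = 46.78 → 47%

(36, 63, 47)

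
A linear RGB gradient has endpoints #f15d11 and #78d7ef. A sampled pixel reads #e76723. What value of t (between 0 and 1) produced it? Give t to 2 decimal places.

Invert the lerp on the B channel (largest span, 222): t = (35 − 17) / (239 − 17) = 18/222 = 0.081081.
Check on R: (231 − 241)/(120 − 241) = 0.08264 ✓

0.08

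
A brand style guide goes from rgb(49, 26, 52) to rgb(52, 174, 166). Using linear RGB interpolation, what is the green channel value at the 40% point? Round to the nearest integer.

G = 26 + 0.4 × (174 − 26) = 85.2 → 85

85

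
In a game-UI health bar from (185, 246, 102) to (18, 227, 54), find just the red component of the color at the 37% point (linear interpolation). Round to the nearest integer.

R = 185 + 0.37 × (18 − 185) = 123.21 → 123

123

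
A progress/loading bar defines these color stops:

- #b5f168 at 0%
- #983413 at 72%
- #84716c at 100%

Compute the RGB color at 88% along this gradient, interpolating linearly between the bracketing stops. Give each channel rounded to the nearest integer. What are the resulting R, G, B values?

(141, 87, 70)

88% lies between the 72% and 100% stops, so the local fraction is t = (88 − 72)/(100 − 72) = 16/28 ≈ 0.5714.
#983413 → (152, 52, 19); #84716c → (132, 113, 108).
R = 152 + 0.5714 × (132 − 152) = 140.572 → 141
G = 52 + 0.5714 × (113 − 52) = 86.855 → 87
B = 19 + 0.5714 × (108 − 19) = 69.855 → 70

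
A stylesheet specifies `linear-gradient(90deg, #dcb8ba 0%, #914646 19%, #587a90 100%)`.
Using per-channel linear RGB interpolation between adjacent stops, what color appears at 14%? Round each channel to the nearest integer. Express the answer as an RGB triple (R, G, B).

14% lies between the 0% and 19% stops, so the local fraction is t = (14 − 0)/(19 − 0) = 14/19 ≈ 0.7368.
#dcb8ba → (220, 184, 186); #914646 → (145, 70, 70).
R = 220 + 0.7368 × (145 − 220) = 164.74 → 165
G = 184 + 0.7368 × (70 − 184) = 100.005 → 100
B = 186 + 0.7368 × (70 − 186) = 100.531 → 101

(165, 100, 101)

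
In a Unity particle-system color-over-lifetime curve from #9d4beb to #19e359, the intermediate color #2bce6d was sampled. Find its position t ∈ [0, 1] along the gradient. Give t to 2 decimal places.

0.86

Invert the lerp on the G channel (largest span, 152): t = (206 − 75) / (227 − 75) = 131/152 = 0.86184.
Check on R: (43 − 157)/(25 − 157) = 0.8636 ✓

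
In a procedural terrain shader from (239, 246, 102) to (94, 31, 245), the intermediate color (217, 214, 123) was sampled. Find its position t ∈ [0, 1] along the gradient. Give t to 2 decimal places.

0.15

Invert the lerp on the G channel (largest span, 215): t = (214 − 246) / (31 − 246) = -32/-215 = 0.14884.
Check on R: (217 − 239)/(94 − 239) = 0.1517 ✓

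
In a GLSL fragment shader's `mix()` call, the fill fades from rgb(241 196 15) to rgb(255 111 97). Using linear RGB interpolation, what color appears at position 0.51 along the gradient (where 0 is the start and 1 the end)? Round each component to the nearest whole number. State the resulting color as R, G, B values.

(248, 153, 57)

R = 241 + 0.51 × (255 − 241) = 241 + 0.51 × 14 = 248.14 → 248
G = 196 + 0.51 × (111 − 196) = 196 + 0.51 × -85 = 152.65 → 153
B = 15 + 0.51 × (97 − 15) = 15 + 0.51 × 82 = 56.82 → 57
So the blended color is (248, 153, 57), about #f89939.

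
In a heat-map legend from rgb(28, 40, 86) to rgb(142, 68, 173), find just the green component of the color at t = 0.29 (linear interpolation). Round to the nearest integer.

48

G = 40 + 0.29 × (68 − 40) = 48.12 → 48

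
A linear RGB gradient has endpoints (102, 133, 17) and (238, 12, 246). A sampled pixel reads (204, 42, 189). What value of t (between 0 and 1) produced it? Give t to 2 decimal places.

Invert the lerp on the B channel (largest span, 229): t = (189 − 17) / (246 − 17) = 172/229 = 0.75109.
Check on R: (204 − 102)/(238 − 102) = 0.75 ✓

0.75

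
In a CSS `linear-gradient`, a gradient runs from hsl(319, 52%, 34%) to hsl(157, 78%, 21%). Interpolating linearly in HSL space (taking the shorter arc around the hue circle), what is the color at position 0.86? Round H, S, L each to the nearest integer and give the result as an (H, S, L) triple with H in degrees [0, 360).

(180, 74, 23)

Hue arc: Δh = 157 − 319 = -162° (|Δh| ≤ 180, already the shorter path).
H = 319 + 0.86 × (-162) = 179.68 → 180°
S = 52 + 0.86 × (78 − 52) = 74.36 → 74%
L = 34 + 0.86 × (21 − 34) = 22.82 → 23%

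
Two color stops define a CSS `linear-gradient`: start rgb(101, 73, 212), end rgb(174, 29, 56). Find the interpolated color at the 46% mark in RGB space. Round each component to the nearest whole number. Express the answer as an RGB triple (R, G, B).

46% corresponds to t = 0.46.
R = 101 + 0.46 × (174 − 101) = 101 + 0.46 × 73 = 134.58 → 135
G = 73 + 0.46 × (29 − 73) = 73 + 0.46 × -44 = 52.76 → 53
B = 212 + 0.46 × (56 − 212) = 212 + 0.46 × -156 = 140.24 → 140

(135, 53, 140)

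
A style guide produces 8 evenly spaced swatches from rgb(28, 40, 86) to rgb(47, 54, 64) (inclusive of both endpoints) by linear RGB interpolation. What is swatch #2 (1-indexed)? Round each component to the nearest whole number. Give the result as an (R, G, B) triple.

(31, 42, 83)

With 8 swatches and endpoints inclusive, swatch 2 sits at t = (2 − 1)/(8 − 1) = 1/7 ≈ 0.1429.
R = 28 + 0.1429 × (47 − 28) = 30.715 → 31
G = 40 + 0.1429 × (54 − 40) = 42.001 → 42
B = 86 + 0.1429 × (64 − 86) = 82.856 → 83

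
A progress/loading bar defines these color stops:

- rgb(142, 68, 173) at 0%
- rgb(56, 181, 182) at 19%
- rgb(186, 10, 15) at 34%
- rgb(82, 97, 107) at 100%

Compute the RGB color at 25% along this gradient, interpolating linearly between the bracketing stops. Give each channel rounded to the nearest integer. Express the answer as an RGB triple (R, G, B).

25% lies between the 19% and 34% stops, so the local fraction is t = (25 − 19)/(34 − 19) = 6/15 ≈ 0.4.
R = 56 + 0.4 × (186 − 56) = 108 → 108
G = 181 + 0.4 × (10 − 181) = 112.6 → 113
B = 182 + 0.4 × (15 − 182) = 115.2 → 115

(108, 113, 115)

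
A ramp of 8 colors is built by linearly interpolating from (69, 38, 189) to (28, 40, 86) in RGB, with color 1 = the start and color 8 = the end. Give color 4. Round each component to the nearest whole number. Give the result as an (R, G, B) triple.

With 8 swatches and endpoints inclusive, swatch 4 sits at t = (4 − 1)/(8 − 1) = 3/7 ≈ 0.4286.
R = 69 + 0.4286 × (28 − 69) = 51.427 → 51
G = 38 + 0.4286 × (40 − 38) = 38.857 → 39
B = 189 + 0.4286 × (86 − 189) = 144.854 → 145

(51, 39, 145)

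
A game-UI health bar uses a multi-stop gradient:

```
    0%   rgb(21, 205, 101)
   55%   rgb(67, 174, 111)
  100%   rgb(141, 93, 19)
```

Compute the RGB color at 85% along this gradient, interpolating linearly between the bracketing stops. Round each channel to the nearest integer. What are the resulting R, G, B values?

85% lies between the 55% and 100% stops, so the local fraction is t = (85 − 55)/(100 − 55) = 30/45 ≈ 0.6667.
R = 67 + 0.6667 × (141 − 67) = 116.336 → 116
G = 174 + 0.6667 × (93 − 174) = 119.997 → 120
B = 111 + 0.6667 × (19 − 111) = 49.664 → 50

(116, 120, 50)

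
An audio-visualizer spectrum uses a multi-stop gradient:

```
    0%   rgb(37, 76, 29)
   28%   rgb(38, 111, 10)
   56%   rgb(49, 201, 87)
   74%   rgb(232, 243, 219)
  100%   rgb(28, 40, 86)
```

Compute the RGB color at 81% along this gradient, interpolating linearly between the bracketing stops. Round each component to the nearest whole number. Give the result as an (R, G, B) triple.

81% lies between the 74% and 100% stops, so the local fraction is t = (81 − 74)/(100 − 74) = 7/26 ≈ 0.2692.
R = 232 + 0.2692 × (28 − 232) = 177.083 → 177
G = 243 + 0.2692 × (40 − 243) = 188.352 → 188
B = 219 + 0.2692 × (86 − 219) = 183.196 → 183

(177, 188, 183)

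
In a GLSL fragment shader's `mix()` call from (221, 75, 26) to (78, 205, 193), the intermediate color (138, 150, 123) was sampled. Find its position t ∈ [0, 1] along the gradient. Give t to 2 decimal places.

0.58

Invert the lerp on the B channel (largest span, 167): t = (123 − 26) / (193 − 26) = 97/167 = 0.58084.
Check on R: (138 − 221)/(78 − 221) = 0.5804 ✓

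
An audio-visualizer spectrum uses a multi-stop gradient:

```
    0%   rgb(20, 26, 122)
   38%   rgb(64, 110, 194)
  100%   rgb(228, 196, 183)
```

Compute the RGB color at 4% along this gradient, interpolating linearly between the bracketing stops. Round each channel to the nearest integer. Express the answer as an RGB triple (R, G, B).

4% lies between the 0% and 38% stops, so the local fraction is t = (4 − 0)/(38 − 0) = 4/38 ≈ 0.1053.
R = 20 + 0.1053 × (64 − 20) = 24.633 → 25
G = 26 + 0.1053 × (110 − 26) = 34.845 → 35
B = 122 + 0.1053 × (194 − 122) = 129.582 → 130

(25, 35, 130)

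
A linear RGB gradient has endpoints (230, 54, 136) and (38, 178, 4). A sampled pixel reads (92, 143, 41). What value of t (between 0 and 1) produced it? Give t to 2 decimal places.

0.72

Invert the lerp on the R channel (largest span, 192): t = (92 − 230) / (38 − 230) = -138/-192 = 0.71875.
Check on G: (143 − 54)/(178 − 54) = 0.7177 ✓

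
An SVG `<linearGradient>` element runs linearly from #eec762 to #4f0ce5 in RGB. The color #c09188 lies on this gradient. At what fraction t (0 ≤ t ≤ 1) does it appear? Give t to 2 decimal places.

Invert the lerp on the G channel (largest span, 187): t = (145 − 199) / (12 − 199) = -54/-187 = 0.28877.
Check on R: (192 − 238)/(79 − 238) = 0.2893 ✓

0.29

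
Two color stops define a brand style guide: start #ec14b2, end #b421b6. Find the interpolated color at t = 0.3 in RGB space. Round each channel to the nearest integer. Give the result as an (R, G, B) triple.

(219, 24, 179)

#ec14b2 → (236, 20, 178); #b421b6 → (180, 33, 182).
R = 236 + 0.3 × (180 − 236) = 236 + 0.3 × -56 = 219.2 → 219
G = 20 + 0.3 × (33 − 20) = 20 + 0.3 × 13 = 23.9 → 24
B = 178 + 0.3 × (182 − 178) = 178 + 0.3 × 4 = 179.2 → 179
So the blended color is (219, 24, 179), about #db18b3.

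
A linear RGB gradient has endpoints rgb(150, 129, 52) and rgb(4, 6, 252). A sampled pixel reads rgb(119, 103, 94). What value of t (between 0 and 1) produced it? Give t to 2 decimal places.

Invert the lerp on the B channel (largest span, 200): t = (94 − 52) / (252 − 52) = 42/200 = 0.21.
Check on R: (119 − 150)/(4 − 150) = 0.2123 ✓

0.21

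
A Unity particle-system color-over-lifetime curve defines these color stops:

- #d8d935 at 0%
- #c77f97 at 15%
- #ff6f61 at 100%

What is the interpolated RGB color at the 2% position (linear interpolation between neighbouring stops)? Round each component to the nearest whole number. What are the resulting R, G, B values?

2% lies between the 0% and 15% stops, so the local fraction is t = (2 − 0)/(15 − 0) = 2/15 ≈ 0.1333.
#d8d935 → (216, 217, 53); #c77f97 → (199, 127, 151).
R = 216 + 0.1333 × (199 − 216) = 213.734 → 214
G = 217 + 0.1333 × (127 − 217) = 205.003 → 205
B = 53 + 0.1333 × (151 − 53) = 66.063 → 66

(214, 205, 66)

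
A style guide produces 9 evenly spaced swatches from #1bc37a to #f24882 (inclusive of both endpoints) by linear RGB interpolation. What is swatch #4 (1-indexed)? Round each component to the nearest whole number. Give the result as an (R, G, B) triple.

With 9 swatches and endpoints inclusive, swatch 4 sits at t = (4 − 1)/(9 − 1) = 3/8 ≈ 0.375.
#1bc37a → (27, 195, 122); #f24882 → (242, 72, 130).
R = 27 + 0.375 × (242 − 27) = 107.625 → 108
G = 195 + 0.375 × (72 − 195) = 148.875 → 149
B = 122 + 0.375 × (130 − 122) = 125 → 125

(108, 149, 125)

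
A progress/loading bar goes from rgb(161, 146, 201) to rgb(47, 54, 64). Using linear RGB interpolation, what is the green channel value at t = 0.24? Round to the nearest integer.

G = 146 + 0.24 × (54 − 146) = 123.92 → 124

124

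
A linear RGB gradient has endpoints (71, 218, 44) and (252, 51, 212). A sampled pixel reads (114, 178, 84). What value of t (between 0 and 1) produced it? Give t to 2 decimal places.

0.24

Invert the lerp on the R channel (largest span, 181): t = (114 − 71) / (252 − 71) = 43/181 = 0.23757.
Check on G: (178 − 218)/(51 − 218) = 0.2395 ✓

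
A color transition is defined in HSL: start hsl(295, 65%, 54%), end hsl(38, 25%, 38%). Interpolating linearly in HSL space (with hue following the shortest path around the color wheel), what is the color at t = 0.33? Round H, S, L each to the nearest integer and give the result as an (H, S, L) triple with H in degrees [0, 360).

Hue: 38 − 295 = -257°, but |-257| > 180 so the shorter arc goes the other way: Δh = -257 + 360 = 103°.
H = 295 + 0.33 × (103) = 328.99 → 329°
S = 65 + 0.33 × (25 − 65) = 51.8 → 52%
L = 54 + 0.33 × (38 − 54) = 48.72 → 49%

(329, 52, 49)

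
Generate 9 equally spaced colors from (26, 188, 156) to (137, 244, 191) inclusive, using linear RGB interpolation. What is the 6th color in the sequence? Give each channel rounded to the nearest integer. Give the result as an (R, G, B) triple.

(95, 223, 178)

With 9 swatches and endpoints inclusive, swatch 6 sits at t = (6 − 1)/(9 − 1) = 5/8 ≈ 0.625.
R = 26 + 0.625 × (137 − 26) = 95.375 → 95
G = 188 + 0.625 × (244 − 188) = 223 → 223
B = 156 + 0.625 × (191 − 156) = 177.875 → 178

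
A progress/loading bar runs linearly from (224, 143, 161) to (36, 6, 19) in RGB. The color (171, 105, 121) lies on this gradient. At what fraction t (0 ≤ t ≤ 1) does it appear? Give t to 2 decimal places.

0.28

Invert the lerp on the R channel (largest span, 188): t = (171 − 224) / (36 − 224) = -53/-188 = 0.28191.
Check on G: (105 − 143)/(6 − 143) = 0.2774 ✓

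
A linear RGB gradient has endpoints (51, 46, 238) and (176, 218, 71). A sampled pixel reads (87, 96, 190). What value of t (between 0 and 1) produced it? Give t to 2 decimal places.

Invert the lerp on the G channel (largest span, 172): t = (96 − 46) / (218 − 46) = 50/172 = 0.2907.
Check on R: (87 − 51)/(176 − 51) = 0.288 ✓

0.29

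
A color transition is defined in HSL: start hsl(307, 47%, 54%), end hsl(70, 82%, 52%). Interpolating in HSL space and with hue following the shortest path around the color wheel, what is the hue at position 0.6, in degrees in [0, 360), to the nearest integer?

21

Hue: 70 − 307 = -237°, but |-237| > 180 so the shorter arc goes the other way: Δh = -237 + 360 = 123°.
H = 307 + 0.6 × (123) = 380.8 → 381 → 381 mod 360 = 21°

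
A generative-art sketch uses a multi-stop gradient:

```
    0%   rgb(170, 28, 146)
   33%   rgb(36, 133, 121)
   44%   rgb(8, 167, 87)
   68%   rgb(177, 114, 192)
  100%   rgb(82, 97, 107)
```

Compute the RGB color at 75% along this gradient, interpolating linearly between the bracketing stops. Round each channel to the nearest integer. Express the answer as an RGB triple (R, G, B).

75% lies between the 68% and 100% stops, so the local fraction is t = (75 − 68)/(100 − 68) = 7/32 ≈ 0.2188.
R = 177 + 0.2188 × (82 − 177) = 156.214 → 156
G = 114 + 0.2188 × (97 − 114) = 110.28 → 110
B = 192 + 0.2188 × (107 − 192) = 173.402 → 173

(156, 110, 173)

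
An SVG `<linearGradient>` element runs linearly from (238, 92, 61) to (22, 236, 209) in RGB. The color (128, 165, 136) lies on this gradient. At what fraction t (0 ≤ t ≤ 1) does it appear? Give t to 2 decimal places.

0.51

Invert the lerp on the R channel (largest span, 216): t = (128 − 238) / (22 − 238) = -110/-216 = 0.50926.
Check on G: (165 − 92)/(236 − 92) = 0.5069 ✓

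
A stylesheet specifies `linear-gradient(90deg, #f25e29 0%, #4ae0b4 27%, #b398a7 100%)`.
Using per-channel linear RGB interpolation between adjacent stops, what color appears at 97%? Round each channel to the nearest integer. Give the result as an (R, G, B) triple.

97% lies between the 27% and 100% stops, so the local fraction is t = (97 − 27)/(100 − 27) = 70/73 ≈ 0.9589.
#4ae0b4 → (74, 224, 180); #b398a7 → (179, 152, 167).
R = 74 + 0.9589 × (179 − 74) = 174.685 → 175
G = 224 + 0.9589 × (152 − 224) = 154.959 → 155
B = 180 + 0.9589 × (167 − 180) = 167.534 → 168

(175, 155, 168)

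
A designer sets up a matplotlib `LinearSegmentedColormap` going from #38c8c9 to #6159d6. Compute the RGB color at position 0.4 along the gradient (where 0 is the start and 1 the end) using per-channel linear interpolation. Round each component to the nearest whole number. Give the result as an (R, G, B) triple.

#38c8c9 → (56, 200, 201); #6159d6 → (97, 89, 214).
R = 56 + 0.4 × (97 − 56) = 56 + 0.4 × 41 = 72.4 → 72
G = 200 + 0.4 × (89 − 200) = 200 + 0.4 × -111 = 155.6 → 156
B = 201 + 0.4 × (214 − 201) = 201 + 0.4 × 13 = 206.2 → 206
So the blended color is (72, 156, 206), about #489cce.

(72, 156, 206)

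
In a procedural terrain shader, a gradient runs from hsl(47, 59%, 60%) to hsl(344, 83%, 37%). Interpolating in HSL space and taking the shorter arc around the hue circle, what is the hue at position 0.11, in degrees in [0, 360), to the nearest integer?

Hue: 344 − 47 = 297°, but |297| > 180 so the shorter arc goes the other way: Δh = 297 − 360 = -63°.
H = 47 + 0.11 × (-63) = 40.07 → 40°

40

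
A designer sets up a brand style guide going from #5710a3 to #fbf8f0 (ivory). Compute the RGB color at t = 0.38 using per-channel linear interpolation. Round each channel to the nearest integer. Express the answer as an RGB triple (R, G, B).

#5710a3 → (87, 16, 163); #fbf8f0 → (251, 248, 240).
R = 87 + 0.38 × (251 − 87) = 87 + 0.38 × 164 = 149.32 → 149
G = 16 + 0.38 × (248 − 16) = 16 + 0.38 × 232 = 104.16 → 104
B = 163 + 0.38 × (240 − 163) = 163 + 0.38 × 77 = 192.26 → 192

(149, 104, 192)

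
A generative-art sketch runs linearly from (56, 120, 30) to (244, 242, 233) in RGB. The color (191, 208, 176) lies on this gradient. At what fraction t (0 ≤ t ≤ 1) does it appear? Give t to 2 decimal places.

Invert the lerp on the B channel (largest span, 203): t = (176 − 30) / (233 − 30) = 146/203 = 0.71921.
Check on R: (191 − 56)/(244 − 56) = 0.7181 ✓

0.72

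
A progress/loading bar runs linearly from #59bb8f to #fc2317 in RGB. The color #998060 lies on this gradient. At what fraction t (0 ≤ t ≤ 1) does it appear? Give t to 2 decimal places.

Invert the lerp on the R channel (largest span, 163): t = (153 − 89) / (252 − 89) = 64/163 = 0.39264.
Check on G: (128 − 187)/(35 − 187) = 0.3882 ✓

0.39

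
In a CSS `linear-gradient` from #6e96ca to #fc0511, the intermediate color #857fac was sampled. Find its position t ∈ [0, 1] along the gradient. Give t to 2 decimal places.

0.16

Invert the lerp on the B channel (largest span, 185): t = (172 − 202) / (17 − 202) = -30/-185 = 0.16216.
Check on R: (133 − 110)/(252 − 110) = 0.162 ✓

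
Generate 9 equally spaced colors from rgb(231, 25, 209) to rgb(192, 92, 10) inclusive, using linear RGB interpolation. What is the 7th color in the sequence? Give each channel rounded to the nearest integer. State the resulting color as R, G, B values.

With 9 swatches and endpoints inclusive, swatch 7 sits at t = (7 − 1)/(9 − 1) = 6/8 ≈ 0.75.
R = 231 + 0.75 × (192 − 231) = 201.75 → 202
G = 25 + 0.75 × (92 − 25) = 75.25 → 75
B = 209 + 0.75 × (10 − 209) = 59.75 → 60

(202, 75, 60)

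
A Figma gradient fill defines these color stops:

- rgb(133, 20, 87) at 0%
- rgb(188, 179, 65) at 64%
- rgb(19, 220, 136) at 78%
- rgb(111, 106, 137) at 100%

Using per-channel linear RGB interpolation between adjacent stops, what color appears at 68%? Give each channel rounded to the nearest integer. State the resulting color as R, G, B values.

68% lies between the 64% and 78% stops, so the local fraction is t = (68 − 64)/(78 − 64) = 4/14 ≈ 0.2857.
R = 188 + 0.2857 × (19 − 188) = 139.717 → 140
G = 179 + 0.2857 × (220 − 179) = 190.714 → 191
B = 65 + 0.2857 × (136 − 65) = 85.285 → 85

(140, 191, 85)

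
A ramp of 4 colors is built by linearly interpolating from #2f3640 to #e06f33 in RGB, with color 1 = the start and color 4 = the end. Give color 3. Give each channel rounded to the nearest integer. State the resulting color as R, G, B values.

With 4 swatches and endpoints inclusive, swatch 3 sits at t = (3 − 1)/(4 − 1) = 2/3 ≈ 0.6667.
#2f3640 → (47, 54, 64); #e06f33 → (224, 111, 51).
R = 47 + 0.6667 × (224 − 47) = 165.006 → 165
G = 54 + 0.6667 × (111 − 54) = 92.002 → 92
B = 64 + 0.6667 × (51 − 64) = 55.333 → 55

(165, 92, 55)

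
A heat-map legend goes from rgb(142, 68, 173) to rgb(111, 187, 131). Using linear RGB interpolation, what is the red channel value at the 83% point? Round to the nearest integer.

R = 142 + 0.83 × (111 − 142) = 116.27 → 116

116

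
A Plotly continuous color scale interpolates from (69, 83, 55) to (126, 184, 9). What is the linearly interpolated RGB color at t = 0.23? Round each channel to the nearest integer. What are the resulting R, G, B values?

(82, 106, 44)

R = 69 + 0.23 × (126 − 69) = 69 + 0.23 × 57 = 82.11 → 82
G = 83 + 0.23 × (184 − 83) = 83 + 0.23 × 101 = 106.23 → 106
B = 55 + 0.23 × (9 − 55) = 55 + 0.23 × -46 = 44.42 → 44
So the blended color is (82, 106, 44), about #526a2c.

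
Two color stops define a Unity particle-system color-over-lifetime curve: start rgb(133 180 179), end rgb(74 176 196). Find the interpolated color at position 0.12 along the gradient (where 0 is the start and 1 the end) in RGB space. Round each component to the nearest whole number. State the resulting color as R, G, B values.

R = 133 + 0.12 × (74 − 133) = 133 + 0.12 × -59 = 125.92 → 126
G = 180 + 0.12 × (176 − 180) = 180 + 0.12 × -4 = 179.52 → 180
B = 179 + 0.12 × (196 − 179) = 179 + 0.12 × 17 = 181.04 → 181

(126, 180, 181)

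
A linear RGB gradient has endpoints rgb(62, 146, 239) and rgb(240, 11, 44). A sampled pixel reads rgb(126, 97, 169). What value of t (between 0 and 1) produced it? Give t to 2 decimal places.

Invert the lerp on the B channel (largest span, 195): t = (169 − 239) / (44 − 239) = -70/-195 = 0.35897.
Check on R: (126 − 62)/(240 − 62) = 0.3596 ✓

0.36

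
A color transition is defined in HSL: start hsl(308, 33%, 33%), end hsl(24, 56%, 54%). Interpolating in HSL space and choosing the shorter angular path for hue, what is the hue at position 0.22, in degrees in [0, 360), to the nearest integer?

325

Hue: 24 − 308 = -284°, but |-284| > 180 so the shorter arc goes the other way: Δh = -284 + 360 = 76°.
H = 308 + 0.22 × (76) = 324.72 → 325°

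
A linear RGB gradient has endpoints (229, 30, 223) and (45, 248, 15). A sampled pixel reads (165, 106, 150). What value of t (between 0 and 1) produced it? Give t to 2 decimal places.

Invert the lerp on the G channel (largest span, 218): t = (106 − 30) / (248 − 30) = 76/218 = 0.34862.
Check on R: (165 − 229)/(45 − 229) = 0.3478 ✓

0.35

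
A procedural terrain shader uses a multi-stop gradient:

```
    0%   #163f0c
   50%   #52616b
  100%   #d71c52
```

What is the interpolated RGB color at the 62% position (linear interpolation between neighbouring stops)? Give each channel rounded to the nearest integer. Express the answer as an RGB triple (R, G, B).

(114, 80, 101)

62% lies between the 50% and 100% stops, so the local fraction is t = (62 − 50)/(100 − 50) = 12/50 ≈ 0.24.
#52616b → (82, 97, 107); #d71c52 → (215, 28, 82).
R = 82 + 0.24 × (215 − 82) = 113.92 → 114
G = 97 + 0.24 × (28 − 97) = 80.44 → 80
B = 107 + 0.24 × (82 − 107) = 101 → 101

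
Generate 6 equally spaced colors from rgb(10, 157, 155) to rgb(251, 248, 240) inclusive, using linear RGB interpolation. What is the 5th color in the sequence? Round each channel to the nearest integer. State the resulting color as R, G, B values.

With 6 swatches and endpoints inclusive, swatch 5 sits at t = (5 − 1)/(6 − 1) = 4/5 ≈ 0.8.
R = 10 + 0.8 × (251 − 10) = 202.8 → 203
G = 157 + 0.8 × (248 − 157) = 229.8 → 230
B = 155 + 0.8 × (240 − 155) = 223 → 223

(203, 230, 223)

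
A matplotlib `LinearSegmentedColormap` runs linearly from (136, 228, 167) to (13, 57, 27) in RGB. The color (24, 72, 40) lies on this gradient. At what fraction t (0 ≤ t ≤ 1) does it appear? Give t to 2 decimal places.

Invert the lerp on the G channel (largest span, 171): t = (72 − 228) / (57 − 228) = -156/-171 = 0.91228.
Check on R: (24 − 136)/(13 − 136) = 0.9106 ✓

0.91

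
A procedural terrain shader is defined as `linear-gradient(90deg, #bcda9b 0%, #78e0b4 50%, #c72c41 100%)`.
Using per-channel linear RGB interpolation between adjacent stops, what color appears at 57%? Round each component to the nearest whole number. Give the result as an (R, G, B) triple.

(131, 199, 164)

57% lies between the 50% and 100% stops, so the local fraction is t = (57 − 50)/(100 − 50) = 7/50 ≈ 0.14.
#78e0b4 → (120, 224, 180); #c72c41 → (199, 44, 65).
R = 120 + 0.14 × (199 − 120) = 131.06 → 131
G = 224 + 0.14 × (44 − 224) = 198.8 → 199
B = 180 + 0.14 × (65 − 180) = 163.9 → 164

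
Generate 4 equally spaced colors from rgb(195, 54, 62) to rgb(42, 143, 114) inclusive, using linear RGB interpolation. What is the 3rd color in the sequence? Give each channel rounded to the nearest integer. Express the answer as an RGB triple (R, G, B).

(93, 113, 97)

With 4 swatches and endpoints inclusive, swatch 3 sits at t = (3 − 1)/(4 − 1) = 2/3 ≈ 0.6667.
R = 195 + 0.6667 × (42 − 195) = 92.995 → 93
G = 54 + 0.6667 × (143 − 54) = 113.336 → 113
B = 62 + 0.6667 × (114 − 62) = 96.668 → 97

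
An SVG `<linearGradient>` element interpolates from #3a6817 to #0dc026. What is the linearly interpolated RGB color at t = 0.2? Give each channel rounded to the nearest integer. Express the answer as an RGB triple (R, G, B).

(49, 122, 26)

#3a6817 → (58, 104, 23); #0dc026 → (13, 192, 38).
R = 58 + 0.2 × (13 − 58) = 58 + 0.2 × -45 = 49 → 49
G = 104 + 0.2 × (192 − 104) = 104 + 0.2 × 88 = 121.6 → 122
B = 23 + 0.2 × (38 − 23) = 23 + 0.2 × 15 = 26 → 26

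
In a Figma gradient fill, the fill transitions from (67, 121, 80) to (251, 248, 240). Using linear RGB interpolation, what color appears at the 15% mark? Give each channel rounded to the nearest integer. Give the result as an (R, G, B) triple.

15% corresponds to t = 0.15.
R = 67 + 0.15 × (251 − 67) = 67 + 0.15 × 184 = 94.6 → 95
G = 121 + 0.15 × (248 − 121) = 121 + 0.15 × 127 = 140.05 → 140
B = 80 + 0.15 × (240 − 80) = 80 + 0.15 × 160 = 104 → 104

(95, 140, 104)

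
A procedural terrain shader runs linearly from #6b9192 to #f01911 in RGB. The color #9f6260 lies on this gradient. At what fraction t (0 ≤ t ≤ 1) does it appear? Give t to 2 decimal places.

Invert the lerp on the R channel (largest span, 133): t = (159 − 107) / (240 − 107) = 52/133 = 0.39098.
Check on G: (98 − 145)/(25 − 145) = 0.3917 ✓

0.39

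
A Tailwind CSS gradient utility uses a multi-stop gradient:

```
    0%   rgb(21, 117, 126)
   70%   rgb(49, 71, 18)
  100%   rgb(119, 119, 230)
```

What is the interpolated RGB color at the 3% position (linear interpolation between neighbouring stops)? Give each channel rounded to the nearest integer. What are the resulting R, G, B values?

3% lies between the 0% and 70% stops, so the local fraction is t = (3 − 0)/(70 − 0) = 3/70 ≈ 0.0429.
R = 21 + 0.0429 × (49 − 21) = 22.201 → 22
G = 117 + 0.0429 × (71 − 117) = 115.027 → 115
B = 126 + 0.0429 × (18 − 126) = 121.367 → 121

(22, 115, 121)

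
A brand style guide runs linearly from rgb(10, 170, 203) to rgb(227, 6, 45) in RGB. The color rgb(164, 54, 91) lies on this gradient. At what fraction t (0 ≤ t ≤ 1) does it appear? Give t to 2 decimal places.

0.71

Invert the lerp on the R channel (largest span, 217): t = (164 − 10) / (227 − 10) = 154/217 = 0.70968.
Check on G: (54 − 170)/(6 − 170) = 0.7073 ✓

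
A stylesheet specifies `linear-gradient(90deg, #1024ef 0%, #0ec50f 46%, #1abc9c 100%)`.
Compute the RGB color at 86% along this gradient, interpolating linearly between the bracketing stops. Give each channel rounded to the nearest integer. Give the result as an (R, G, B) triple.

(23, 190, 119)

86% lies between the 46% and 100% stops, so the local fraction is t = (86 − 46)/(100 − 46) = 40/54 ≈ 0.7407.
#0ec50f → (14, 197, 15); #1abc9c → (26, 188, 156).
R = 14 + 0.7407 × (26 − 14) = 22.888 → 23
G = 197 + 0.7407 × (188 − 197) = 190.334 → 190
B = 15 + 0.7407 × (156 − 15) = 119.439 → 119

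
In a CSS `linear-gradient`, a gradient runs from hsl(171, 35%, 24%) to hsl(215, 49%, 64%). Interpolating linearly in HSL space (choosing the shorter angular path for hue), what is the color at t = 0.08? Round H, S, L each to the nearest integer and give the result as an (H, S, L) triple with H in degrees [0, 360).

Hue arc: Δh = 215 − 171 = 44° (|Δh| ≤ 180, already the shorter path).
H = 171 + 0.08 × (44) = 174.52 → 175°
S = 35 + 0.08 × (49 − 35) = 36.12 → 36%
L = 24 + 0.08 × (64 − 24) = 27.2 → 27%

(175, 36, 27)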